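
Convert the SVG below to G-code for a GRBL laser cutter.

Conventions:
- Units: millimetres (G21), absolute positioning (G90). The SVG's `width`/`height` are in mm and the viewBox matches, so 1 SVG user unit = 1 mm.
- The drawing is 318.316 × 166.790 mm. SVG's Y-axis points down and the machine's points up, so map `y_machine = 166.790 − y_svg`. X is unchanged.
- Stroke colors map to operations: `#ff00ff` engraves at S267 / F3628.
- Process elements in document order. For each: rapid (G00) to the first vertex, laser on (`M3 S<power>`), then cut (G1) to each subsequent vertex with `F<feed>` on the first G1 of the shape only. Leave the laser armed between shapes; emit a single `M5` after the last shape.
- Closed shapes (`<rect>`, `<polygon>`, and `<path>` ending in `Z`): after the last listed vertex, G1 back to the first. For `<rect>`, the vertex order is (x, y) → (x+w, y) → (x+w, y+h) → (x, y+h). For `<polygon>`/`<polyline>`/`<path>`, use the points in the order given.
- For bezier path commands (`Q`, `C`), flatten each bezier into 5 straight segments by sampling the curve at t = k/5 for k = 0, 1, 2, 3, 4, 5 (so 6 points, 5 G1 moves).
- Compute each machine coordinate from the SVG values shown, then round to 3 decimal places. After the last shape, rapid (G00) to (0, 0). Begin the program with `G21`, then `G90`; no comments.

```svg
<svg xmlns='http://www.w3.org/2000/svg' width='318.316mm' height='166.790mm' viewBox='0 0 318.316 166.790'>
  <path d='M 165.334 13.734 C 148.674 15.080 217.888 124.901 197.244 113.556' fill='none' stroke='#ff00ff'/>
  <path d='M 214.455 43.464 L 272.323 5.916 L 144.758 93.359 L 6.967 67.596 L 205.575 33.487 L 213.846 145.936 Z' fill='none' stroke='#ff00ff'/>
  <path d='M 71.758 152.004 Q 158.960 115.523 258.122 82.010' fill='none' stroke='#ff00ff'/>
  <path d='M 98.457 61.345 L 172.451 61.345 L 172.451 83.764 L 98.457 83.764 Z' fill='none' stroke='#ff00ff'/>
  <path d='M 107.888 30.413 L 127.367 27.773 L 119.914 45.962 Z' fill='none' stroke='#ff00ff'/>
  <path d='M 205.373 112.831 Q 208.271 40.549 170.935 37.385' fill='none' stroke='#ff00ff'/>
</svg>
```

G21
G90
G00 X165.334 Y153.056
M3 S267
G1 X164.237 Y141.069 F3628
G1 X175.315 Y114.070
G1 X190.132 Y83.083
G1 X200.253 Y59.130
G1 X197.244 Y53.234
G00 X214.455 Y123.326
M3 S267
G1 X272.323 Y160.874 F3628
G1 X144.758 Y73.431
G1 X6.967 Y99.194
G1 X205.575 Y133.303
G1 X213.846 Y20.854
G1 X214.455 Y123.326
G00 X71.758 Y14.786
M3 S267
G1 X107.117 Y29.260 F3628
G1 X143.433 Y43.496
G1 X180.706 Y57.495
G1 X218.936 Y71.256
G1 X258.122 Y84.780
G00 X98.457 Y105.445
M3 S267
G1 X172.451 Y105.445 F3628
G1 X172.451 Y83.026
G1 X98.457 Y83.026
G1 X98.457 Y105.445
G00 X107.888 Y136.377
M3 S267
G1 X127.367 Y139.017 F3628
G1 X119.914 Y120.828
G1 X107.888 Y136.377
G00 X205.373 Y53.959
M3 S267
G1 X204.923 Y80.107 F3628
G1 X201.254 Y100.726
G1 X194.366 Y115.815
G1 X184.260 Y125.375
G1 X170.935 Y129.405
M5
G00 X0.000 Y0.000

Since the viewBox matches the mm dimensions, user units are millimetres directly. The only transform is the Y-flip y_m = 166.790 − y_svg.

Shape 1 is a cubic bezier drawn with `<path>`. Its stroke #ff00ff means engrave at S267, F3628. After flipping Y the toolpath is (165.334,153.056) → (164.237,141.069) → (175.315,114.070) → (190.132,83.083) → (200.253,59.130) → (197.244,53.234).

Shape 2 is a closed polygon drawn with `<path>`. Its stroke #ff00ff means engrave at S267, F3628. After flipping Y the toolpath is (214.455,123.326) → (272.323,160.874) → (144.758,73.431) → (6.967,99.194) → (205.575,133.303) → (213.846,20.854) → (214.455,123.326), returning to the start.

Shape 3 is a quadratic bezier drawn with `<path>`. Its stroke #ff00ff means engrave at S267, F3628. After flipping Y the toolpath is (71.758,14.786) → (107.117,29.260) → (143.433,43.496) → (180.706,57.495) → (218.936,71.256) → (258.122,84.780).

Shape 4 is a rectangle drawn with `<path>`. Its stroke #ff00ff means engrave at S267, F3628. After flipping Y the toolpath is (98.457,105.445) → (172.451,105.445) → (172.451,83.026) → (98.457,83.026) → (98.457,105.445), returning to the start.

Shape 5 is a regular polygon drawn with `<path>`. Its stroke #ff00ff means engrave at S267, F3628. After flipping Y the toolpath is (107.888,136.377) → (127.367,139.017) → (119.914,120.828) → (107.888,136.377), returning to the start.

Shape 6 is a quadratic bezier drawn with `<path>`. Its stroke #ff00ff means engrave at S267, F3628. After flipping Y the toolpath is (205.373,53.959) → (204.923,80.107) → (201.254,100.726) → (194.366,115.815) → (184.260,125.375) → (170.935,129.405).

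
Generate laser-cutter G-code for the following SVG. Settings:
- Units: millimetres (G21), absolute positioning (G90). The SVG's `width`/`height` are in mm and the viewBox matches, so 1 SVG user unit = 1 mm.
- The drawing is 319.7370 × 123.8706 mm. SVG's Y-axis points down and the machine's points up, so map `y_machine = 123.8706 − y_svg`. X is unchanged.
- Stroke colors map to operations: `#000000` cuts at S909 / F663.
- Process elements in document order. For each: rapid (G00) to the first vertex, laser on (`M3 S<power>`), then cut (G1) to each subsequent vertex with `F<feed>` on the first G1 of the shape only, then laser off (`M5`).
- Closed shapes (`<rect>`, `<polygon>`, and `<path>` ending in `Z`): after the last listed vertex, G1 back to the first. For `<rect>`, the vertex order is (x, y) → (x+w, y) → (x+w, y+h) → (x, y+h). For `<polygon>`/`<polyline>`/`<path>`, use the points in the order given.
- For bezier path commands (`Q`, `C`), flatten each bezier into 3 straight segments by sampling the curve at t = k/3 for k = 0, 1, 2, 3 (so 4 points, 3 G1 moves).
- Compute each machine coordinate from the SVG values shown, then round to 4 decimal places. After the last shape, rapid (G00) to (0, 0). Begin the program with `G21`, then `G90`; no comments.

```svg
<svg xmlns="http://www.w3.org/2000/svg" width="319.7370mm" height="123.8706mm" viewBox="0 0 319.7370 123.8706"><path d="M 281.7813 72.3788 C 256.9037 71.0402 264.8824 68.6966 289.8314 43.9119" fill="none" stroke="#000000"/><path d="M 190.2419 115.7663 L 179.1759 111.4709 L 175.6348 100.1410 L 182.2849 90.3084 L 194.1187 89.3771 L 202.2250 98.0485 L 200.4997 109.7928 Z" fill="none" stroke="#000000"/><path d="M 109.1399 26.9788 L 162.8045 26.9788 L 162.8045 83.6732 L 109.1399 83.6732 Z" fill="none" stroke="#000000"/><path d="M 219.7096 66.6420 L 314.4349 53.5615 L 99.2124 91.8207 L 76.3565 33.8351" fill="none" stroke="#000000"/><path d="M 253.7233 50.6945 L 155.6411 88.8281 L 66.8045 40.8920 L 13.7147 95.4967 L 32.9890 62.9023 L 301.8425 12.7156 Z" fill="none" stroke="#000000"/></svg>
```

Since the viewBox matches the mm dimensions, user units are millimetres directly. The only transform is the Y-flip y_m = 123.8706 − y_svg.

Shape 1 is a cubic bezier drawn with `<path>`. Its stroke #000000 means cut at S909, F663. After flipping Y the toolpath is (281.7813,51.4918) → (267.2674,53.9593) → (271.1275,61.8604) → (289.8314,79.9587).

Shape 2 is a regular polygon drawn with `<path>`. Its stroke #000000 means cut at S909, F663. After flipping Y the toolpath is (190.2419,8.1043) → (179.1759,12.3997) → (175.6348,23.7296) → (182.2849,33.5622) → (194.1187,34.4935) → (202.2250,25.8221) → (200.4997,14.0778) → (190.2419,8.1043), returning to the start.

Shape 3 is a rectangle drawn with `<path>`. Its stroke #000000 means cut at S909, F663. After flipping Y the toolpath is (109.1399,96.8918) → (162.8045,96.8918) → (162.8045,40.1974) → (109.1399,40.1974) → (109.1399,96.8918), returning to the start.

Shape 4 is a open polyline drawn with `<path>`. Its stroke #000000 means cut at S909, F663. After flipping Y the toolpath is (219.7096,57.2286) → (314.4349,70.3091) → (99.2124,32.0499) → (76.3565,90.0355).

Shape 5 is a closed polygon drawn with `<path>`. Its stroke #000000 means cut at S909, F663. After flipping Y the toolpath is (253.7233,73.1761) → (155.6411,35.0425) → (66.8045,82.9786) → (13.7147,28.3739) → (32.9890,60.9683) → (301.8425,111.1550) → (253.7233,73.1761), returning to the start.

G21
G90
G00 X281.7813 Y51.4918
M3 S909
G1 X267.2674 Y53.9593 F663
G1 X271.1275 Y61.8604
G1 X289.8314 Y79.9587
M5
G00 X190.2419 Y8.1043
M3 S909
G1 X179.1759 Y12.3997 F663
G1 X175.6348 Y23.7296
G1 X182.2849 Y33.5622
G1 X194.1187 Y34.4935
G1 X202.2250 Y25.8221
G1 X200.4997 Y14.0778
G1 X190.2419 Y8.1043
M5
G00 X109.1399 Y96.8918
M3 S909
G1 X162.8045 Y96.8918 F663
G1 X162.8045 Y40.1974
G1 X109.1399 Y40.1974
G1 X109.1399 Y96.8918
M5
G00 X219.7096 Y57.2286
M3 S909
G1 X314.4349 Y70.3091 F663
G1 X99.2124 Y32.0499
G1 X76.3565 Y90.0355
M5
G00 X253.7233 Y73.1761
M3 S909
G1 X155.6411 Y35.0425 F663
G1 X66.8045 Y82.9786
G1 X13.7147 Y28.3739
G1 X32.9890 Y60.9683
G1 X301.8425 Y111.1550
G1 X253.7233 Y73.1761
M5
G00 X0.0000 Y0.0000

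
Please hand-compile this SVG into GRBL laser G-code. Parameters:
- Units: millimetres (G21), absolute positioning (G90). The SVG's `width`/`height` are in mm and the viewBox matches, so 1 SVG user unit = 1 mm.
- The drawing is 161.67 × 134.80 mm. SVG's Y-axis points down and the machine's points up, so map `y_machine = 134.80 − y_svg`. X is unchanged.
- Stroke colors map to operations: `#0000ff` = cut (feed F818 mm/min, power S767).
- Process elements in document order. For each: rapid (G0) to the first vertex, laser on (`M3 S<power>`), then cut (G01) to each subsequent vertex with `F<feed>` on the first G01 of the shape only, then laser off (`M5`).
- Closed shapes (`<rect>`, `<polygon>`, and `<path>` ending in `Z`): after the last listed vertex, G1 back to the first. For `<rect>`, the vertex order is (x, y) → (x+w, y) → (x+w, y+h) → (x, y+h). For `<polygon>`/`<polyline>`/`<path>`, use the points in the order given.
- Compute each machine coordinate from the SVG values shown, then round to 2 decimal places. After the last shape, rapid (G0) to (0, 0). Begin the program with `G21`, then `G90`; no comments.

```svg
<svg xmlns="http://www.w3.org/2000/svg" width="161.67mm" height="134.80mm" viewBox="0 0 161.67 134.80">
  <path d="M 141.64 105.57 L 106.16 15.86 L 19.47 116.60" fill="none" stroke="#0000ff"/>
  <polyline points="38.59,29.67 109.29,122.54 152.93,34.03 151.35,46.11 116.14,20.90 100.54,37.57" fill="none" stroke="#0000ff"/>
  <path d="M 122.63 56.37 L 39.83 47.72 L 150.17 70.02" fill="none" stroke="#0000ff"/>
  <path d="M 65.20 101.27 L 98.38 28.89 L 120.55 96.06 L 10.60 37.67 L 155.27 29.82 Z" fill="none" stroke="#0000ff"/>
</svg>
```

G21
G90
G0 X141.64 Y29.23
M3 S767
G01 X106.16 Y118.94 F818
G01 X19.47 Y18.20
M5
G0 X38.59 Y105.13
M3 S767
G01 X109.29 Y12.26 F818
G01 X152.93 Y100.77
G01 X151.35 Y88.69
G01 X116.14 Y113.90
G01 X100.54 Y97.23
M5
G0 X122.63 Y78.43
M3 S767
G01 X39.83 Y87.08 F818
G01 X150.17 Y64.78
M5
G0 X65.20 Y33.53
M3 S767
G01 X98.38 Y105.91 F818
G01 X120.55 Y38.74
G01 X10.60 Y97.13
G01 X155.27 Y104.98
G01 X65.20 Y33.53
M5
G0 X0.00 Y0.00

viewBox `0 0 161.67 134.80` with mm width/height → 1 unit = 1 mm. Flip: y_m = 134.80 − y_svg.

**Shape 1** — `<path>` open polyline, stroke `#0000ff` → cut (S767, F818). Machine vertices: (141.64,29.23) → (106.16,118.94) → (19.47,18.20). Open path.

**Shape 2** — `<polyline>` open polyline, stroke `#0000ff` → cut (S767, F818). Machine vertices: (38.59,105.13) → (109.29,12.26) → (152.93,100.77) → (151.35,88.69) → (116.14,113.90) → (100.54,97.23). Open path.

**Shape 3** — `<path>` open polyline, stroke `#0000ff` → cut (S767, F818). Machine vertices: (122.63,78.43) → (39.83,87.08) → (150.17,64.78). Open path.

**Shape 4** — `<path>` closed polygon, stroke `#0000ff` → cut (S767, F818). Machine vertices: (65.20,33.53) → (98.38,105.91) → (120.55,38.74) → (10.60,97.13) → (155.27,104.98) → (65.20,33.53). Closed: final G1 returns to the first vertex.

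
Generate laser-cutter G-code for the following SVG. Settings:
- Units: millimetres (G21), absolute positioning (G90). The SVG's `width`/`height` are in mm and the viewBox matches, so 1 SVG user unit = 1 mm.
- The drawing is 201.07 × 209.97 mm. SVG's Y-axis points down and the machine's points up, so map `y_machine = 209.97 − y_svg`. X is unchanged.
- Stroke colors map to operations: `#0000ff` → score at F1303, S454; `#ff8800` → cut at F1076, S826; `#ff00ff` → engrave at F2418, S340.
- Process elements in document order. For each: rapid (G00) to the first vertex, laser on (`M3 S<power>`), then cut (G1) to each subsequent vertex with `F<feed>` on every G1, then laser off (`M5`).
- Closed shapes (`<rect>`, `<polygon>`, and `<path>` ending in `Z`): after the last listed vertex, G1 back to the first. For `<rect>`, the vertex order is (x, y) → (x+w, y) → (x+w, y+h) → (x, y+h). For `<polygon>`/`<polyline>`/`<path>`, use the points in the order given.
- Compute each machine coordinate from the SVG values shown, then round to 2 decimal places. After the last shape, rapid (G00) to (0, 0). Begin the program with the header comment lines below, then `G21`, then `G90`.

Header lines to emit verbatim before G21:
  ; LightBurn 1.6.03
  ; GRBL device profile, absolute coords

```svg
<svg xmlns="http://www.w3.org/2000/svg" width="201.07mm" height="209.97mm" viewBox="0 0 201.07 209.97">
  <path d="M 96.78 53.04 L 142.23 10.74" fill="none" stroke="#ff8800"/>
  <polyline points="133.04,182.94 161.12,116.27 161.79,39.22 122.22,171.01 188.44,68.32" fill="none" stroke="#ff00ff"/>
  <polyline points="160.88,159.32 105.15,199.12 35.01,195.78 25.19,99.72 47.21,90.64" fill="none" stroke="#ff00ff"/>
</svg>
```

Since the viewBox matches the mm dimensions, user units are millimetres directly. The only transform is the Y-flip y_m = 209.97 − y_svg.

Shape 1 is a line segment drawn with `<path>`. Its stroke #ff8800 means cut at S826, F1076. After flipping Y the toolpath is (96.78,156.93) → (142.23,199.23).

Shape 2 is a open polyline drawn with `<polyline>`. Its stroke #ff00ff means engrave at S340, F2418. After flipping Y the toolpath is (133.04,27.03) → (161.12,93.70) → (161.79,170.75) → (122.22,38.96) → (188.44,141.65).

Shape 3 is a open polyline drawn with `<polyline>`. Its stroke #ff00ff means engrave at S340, F2418. After flipping Y the toolpath is (160.88,50.65) → (105.15,10.85) → (35.01,14.19) → (25.19,110.25) → (47.21,119.33).

; LightBurn 1.6.03
; GRBL device profile, absolute coords
G21
G90
G00 X96.78 Y156.93
M3 S826
G1 X142.23 Y199.23 F1076
M5
G00 X133.04 Y27.03
M3 S340
G1 X161.12 Y93.70 F2418
G1 X161.79 Y170.75 F2418
G1 X122.22 Y38.96 F2418
G1 X188.44 Y141.65 F2418
M5
G00 X160.88 Y50.65
M3 S340
G1 X105.15 Y10.85 F2418
G1 X35.01 Y14.19 F2418
G1 X25.19 Y110.25 F2418
G1 X47.21 Y119.33 F2418
M5
G00 X0.00 Y0.00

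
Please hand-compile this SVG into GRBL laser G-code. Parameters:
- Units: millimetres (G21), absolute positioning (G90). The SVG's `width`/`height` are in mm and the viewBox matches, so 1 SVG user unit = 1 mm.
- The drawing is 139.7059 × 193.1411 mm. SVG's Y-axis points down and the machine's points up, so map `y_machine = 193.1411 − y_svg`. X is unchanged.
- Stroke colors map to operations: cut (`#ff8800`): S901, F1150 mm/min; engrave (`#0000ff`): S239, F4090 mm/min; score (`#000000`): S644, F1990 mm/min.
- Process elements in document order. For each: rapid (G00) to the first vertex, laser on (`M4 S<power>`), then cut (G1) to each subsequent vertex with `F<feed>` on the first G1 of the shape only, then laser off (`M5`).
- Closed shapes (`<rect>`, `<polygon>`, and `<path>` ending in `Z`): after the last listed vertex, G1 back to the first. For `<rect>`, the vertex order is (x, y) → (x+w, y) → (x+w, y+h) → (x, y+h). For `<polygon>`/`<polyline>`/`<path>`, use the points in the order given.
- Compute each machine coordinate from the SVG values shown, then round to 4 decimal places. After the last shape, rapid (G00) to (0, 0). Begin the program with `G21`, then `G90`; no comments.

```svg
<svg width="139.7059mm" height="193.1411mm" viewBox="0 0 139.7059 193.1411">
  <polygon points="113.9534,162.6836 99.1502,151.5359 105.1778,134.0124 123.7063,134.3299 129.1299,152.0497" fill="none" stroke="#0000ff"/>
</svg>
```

viewBox `0 0 139.7059 193.1411` with mm width/height → 1 unit = 1 mm. Flip: y_m = 193.1411 − y_svg.

**Shape 1** — `<polygon>` regular polygon, stroke `#0000ff` → engrave (S239, F4090). Machine vertices: (113.9534,30.4575) → (99.1502,41.6052) → (105.1778,59.1287) → (123.7063,58.8112) → (129.1299,41.0914) → (113.9534,30.4575). Closed: final G1 returns to the first vertex.

G21
G90
G00 X113.9534 Y30.4575
M4 S239
G1 X99.1502 Y41.6052 F4090
G1 X105.1778 Y59.1287
G1 X123.7063 Y58.8112
G1 X129.1299 Y41.0914
G1 X113.9534 Y30.4575
M5
G00 X0.0000 Y0.0000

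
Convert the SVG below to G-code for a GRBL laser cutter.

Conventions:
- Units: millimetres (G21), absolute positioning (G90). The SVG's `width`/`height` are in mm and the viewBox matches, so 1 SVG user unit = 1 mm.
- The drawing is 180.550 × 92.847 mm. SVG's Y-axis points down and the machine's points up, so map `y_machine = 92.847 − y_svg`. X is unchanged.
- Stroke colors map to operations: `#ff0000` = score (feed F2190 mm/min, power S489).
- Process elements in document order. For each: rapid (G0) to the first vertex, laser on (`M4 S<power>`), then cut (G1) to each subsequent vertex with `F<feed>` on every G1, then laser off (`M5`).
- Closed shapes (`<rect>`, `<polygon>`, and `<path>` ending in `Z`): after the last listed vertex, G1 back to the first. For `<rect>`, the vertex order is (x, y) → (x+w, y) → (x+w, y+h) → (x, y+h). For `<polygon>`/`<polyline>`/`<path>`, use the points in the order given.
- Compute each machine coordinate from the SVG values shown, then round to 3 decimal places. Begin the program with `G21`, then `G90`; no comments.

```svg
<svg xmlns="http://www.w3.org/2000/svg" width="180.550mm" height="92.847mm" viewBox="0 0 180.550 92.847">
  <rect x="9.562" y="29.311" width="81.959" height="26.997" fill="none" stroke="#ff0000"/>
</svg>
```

G21
G90
G0 X9.562 Y63.536
M4 S489
G1 X91.521 Y63.536 F2190
G1 X91.521 Y36.539 F2190
G1 X9.562 Y36.539 F2190
G1 X9.562 Y63.536 F2190
M5

1 u = 1 mm; y_m = 92.847 − y.

[1] `<rect>` rectangle, #ff0000→score S489 F2190: (9.562,63.536) → (91.521,63.536) → (91.521,36.539) → (9.562,36.539) → (9.562,63.536) (closed)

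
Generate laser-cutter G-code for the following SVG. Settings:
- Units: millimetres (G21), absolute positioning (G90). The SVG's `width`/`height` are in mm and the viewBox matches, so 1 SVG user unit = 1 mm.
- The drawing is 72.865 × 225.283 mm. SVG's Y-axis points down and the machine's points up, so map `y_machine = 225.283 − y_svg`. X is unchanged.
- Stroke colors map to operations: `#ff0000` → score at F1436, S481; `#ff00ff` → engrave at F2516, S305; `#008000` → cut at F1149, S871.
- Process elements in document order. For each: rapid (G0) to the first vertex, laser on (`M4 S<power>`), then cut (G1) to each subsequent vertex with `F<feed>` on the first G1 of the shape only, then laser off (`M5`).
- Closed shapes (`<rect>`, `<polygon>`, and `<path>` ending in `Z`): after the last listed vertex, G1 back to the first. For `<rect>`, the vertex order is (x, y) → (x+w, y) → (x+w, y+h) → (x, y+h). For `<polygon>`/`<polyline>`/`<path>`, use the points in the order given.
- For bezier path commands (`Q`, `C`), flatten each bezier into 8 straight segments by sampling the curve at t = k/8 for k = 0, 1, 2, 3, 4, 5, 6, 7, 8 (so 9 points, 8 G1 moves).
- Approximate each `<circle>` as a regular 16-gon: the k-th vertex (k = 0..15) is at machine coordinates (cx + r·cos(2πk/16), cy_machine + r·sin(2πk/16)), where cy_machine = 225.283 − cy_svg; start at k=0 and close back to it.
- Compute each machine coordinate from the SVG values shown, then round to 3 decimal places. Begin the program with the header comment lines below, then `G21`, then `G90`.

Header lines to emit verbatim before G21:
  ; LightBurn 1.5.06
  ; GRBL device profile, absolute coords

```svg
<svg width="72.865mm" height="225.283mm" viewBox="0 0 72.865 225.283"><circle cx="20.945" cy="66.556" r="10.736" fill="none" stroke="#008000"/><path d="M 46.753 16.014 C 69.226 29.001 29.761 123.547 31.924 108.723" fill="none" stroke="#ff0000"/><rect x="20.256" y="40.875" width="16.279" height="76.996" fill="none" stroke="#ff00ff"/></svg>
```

viewBox `0 0 72.865 225.283` with mm width/height → 1 unit = 1 mm. Flip: y_m = 225.283 − y_svg.

**Shape 1** — `<circle>` circle, stroke `#008000` → cut (S871, F1149). Machine vertices: (31.681,158.727) → (30.864,162.835) → (28.536,166.318) → (25.053,168.646) → (20.945,169.463) → (16.837,168.646) → (13.354,166.318) → (11.026,162.835) → (10.209,158.727) → (11.026,154.619) → (13.354,151.136) → (16.837,148.808) → (20.945,147.991) → (25.053,148.808) → (28.536,151.136) → (30.864,154.619) → (31.681,158.727). Closed: final G1 returns to the first vertex.

**Shape 2** — `<path>` cubic bezier, stroke `#ff0000` → score (S481, F1436). Control points (SVG): P0=(46.753,16.014), P1=(69.226,29.001), P2=(29.761,123.547), P3=(31.924,108.723); sampled at t=k/8. Machine vertices: (46.753,209.269) → (52.479,200.949) → (53.613,187.220) → (51.367,170.319) → (46.955,152.485) → (41.591,135.955) → (36.489,122.966) → (32.862,115.755) → (31.924,116.560). Open path.

**Shape 3** — `<rect>` rectangle, stroke `#ff00ff` → engrave (S305, F2516). Machine vertices: (20.256,184.408) → (36.535,184.408) → (36.535,107.412) → (20.256,107.412) → (20.256,184.408). Closed: final G1 returns to the first vertex.

; LightBurn 1.5.06
; GRBL device profile, absolute coords
G21
G90
G0 X31.681 Y158.727
M4 S871
G1 X30.864 Y162.835 F1149
G1 X28.536 Y166.318
G1 X25.053 Y168.646
G1 X20.945 Y169.463
G1 X16.837 Y168.646
G1 X13.354 Y166.318
G1 X11.026 Y162.835
G1 X10.209 Y158.727
G1 X11.026 Y154.619
G1 X13.354 Y151.136
G1 X16.837 Y148.808
G1 X20.945 Y147.991
G1 X25.053 Y148.808
G1 X28.536 Y151.136
G1 X30.864 Y154.619
G1 X31.681 Y158.727
M5
G0 X46.753 Y209.269
M4 S481
G1 X52.479 Y200.949 F1436
G1 X53.613 Y187.220
G1 X51.367 Y170.319
G1 X46.955 Y152.485
G1 X41.591 Y135.955
G1 X36.489 Y122.966
G1 X32.862 Y115.755
G1 X31.924 Y116.560
M5
G0 X20.256 Y184.408
M4 S305
G1 X36.535 Y184.408 F2516
G1 X36.535 Y107.412
G1 X20.256 Y107.412
G1 X20.256 Y184.408
M5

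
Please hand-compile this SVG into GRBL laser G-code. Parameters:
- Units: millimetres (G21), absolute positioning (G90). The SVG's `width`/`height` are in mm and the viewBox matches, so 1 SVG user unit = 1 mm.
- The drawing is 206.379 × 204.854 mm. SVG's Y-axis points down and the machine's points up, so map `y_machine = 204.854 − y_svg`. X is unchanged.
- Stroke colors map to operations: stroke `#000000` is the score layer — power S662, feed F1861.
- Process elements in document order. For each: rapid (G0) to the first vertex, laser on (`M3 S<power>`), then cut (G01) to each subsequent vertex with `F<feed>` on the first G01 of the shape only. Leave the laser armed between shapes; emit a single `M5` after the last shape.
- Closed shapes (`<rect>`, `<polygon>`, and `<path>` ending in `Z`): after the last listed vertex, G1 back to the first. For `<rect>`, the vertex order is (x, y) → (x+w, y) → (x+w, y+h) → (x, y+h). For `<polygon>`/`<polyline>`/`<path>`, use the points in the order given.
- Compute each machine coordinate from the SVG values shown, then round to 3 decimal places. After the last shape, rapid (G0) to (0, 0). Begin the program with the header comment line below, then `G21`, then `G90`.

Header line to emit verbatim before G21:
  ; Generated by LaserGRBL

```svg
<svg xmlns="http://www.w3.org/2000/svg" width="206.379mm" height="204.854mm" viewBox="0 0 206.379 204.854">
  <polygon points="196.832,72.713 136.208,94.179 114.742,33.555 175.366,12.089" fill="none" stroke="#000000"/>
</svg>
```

; Generated by LaserGRBL
G21
G90
G0 X196.832 Y132.141
M3 S662
G01 X136.208 Y110.675 F1861
G01 X114.742 Y171.299
G01 X175.366 Y192.765
G01 X196.832 Y132.141
M5
G0 X0.000 Y0.000

viewBox `0 0 206.379 204.854` with mm width/height → 1 unit = 1 mm. Flip: y_m = 204.854 − y_svg.

**Shape 1** — `<polygon>` regular polygon, stroke `#000000` → score (S662, F1861). Machine vertices: (196.832,132.141) → (136.208,110.675) → (114.742,171.299) → (175.366,192.765) → (196.832,132.141). Closed: final G1 returns to the first vertex.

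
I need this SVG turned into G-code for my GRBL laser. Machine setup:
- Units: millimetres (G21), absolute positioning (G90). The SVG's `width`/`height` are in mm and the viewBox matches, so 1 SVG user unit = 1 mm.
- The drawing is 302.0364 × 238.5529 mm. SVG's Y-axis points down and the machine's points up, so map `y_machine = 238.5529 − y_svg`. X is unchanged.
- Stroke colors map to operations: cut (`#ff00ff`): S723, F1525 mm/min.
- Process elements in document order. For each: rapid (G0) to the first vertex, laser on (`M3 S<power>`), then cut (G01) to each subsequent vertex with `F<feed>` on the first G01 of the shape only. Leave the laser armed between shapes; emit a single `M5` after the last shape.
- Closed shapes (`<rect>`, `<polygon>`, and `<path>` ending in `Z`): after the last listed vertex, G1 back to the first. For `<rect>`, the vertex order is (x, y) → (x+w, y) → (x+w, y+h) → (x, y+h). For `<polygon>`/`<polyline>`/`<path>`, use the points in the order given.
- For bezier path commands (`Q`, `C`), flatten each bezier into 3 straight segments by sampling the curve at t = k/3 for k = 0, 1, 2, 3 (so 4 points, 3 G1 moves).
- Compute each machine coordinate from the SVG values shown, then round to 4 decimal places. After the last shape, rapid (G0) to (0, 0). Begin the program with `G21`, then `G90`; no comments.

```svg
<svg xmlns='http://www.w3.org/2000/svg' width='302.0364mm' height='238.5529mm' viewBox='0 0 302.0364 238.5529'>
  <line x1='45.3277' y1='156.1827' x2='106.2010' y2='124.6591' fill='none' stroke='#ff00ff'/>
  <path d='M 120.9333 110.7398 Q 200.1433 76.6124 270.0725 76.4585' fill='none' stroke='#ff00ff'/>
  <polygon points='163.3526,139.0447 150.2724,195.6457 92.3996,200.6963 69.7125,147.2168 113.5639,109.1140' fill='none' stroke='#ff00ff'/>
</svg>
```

Since the viewBox matches the mm dimensions, user units are millimetres directly. The only transform is the Y-flip y_m = 238.5529 − y_svg.

Shape 1 is a line segment drawn with `<line>`. Its stroke #ff00ff means cut at S723, F1525. After flipping Y the toolpath is (45.3277,82.3702) → (106.2010,113.8938).

Shape 2 is a quadratic bezier drawn with `<path>`. Its stroke #ff00ff means cut at S723, F1525. After flipping Y the toolpath is (120.9333,127.8131) → (172.7088,146.7899) → (222.4218,158.2170) → (270.0725,162.0944).

Shape 3 is a regular polygon drawn with `<polygon>`. Its stroke #ff00ff means cut at S723, F1525. After flipping Y the toolpath is (163.3526,99.5082) → (150.2724,42.9072) → (92.3996,37.8566) → (69.7125,91.3361) → (113.5639,129.4389) → (163.3526,99.5082), returning to the start.

G21
G90
G0 X45.3277 Y82.3702
M3 S723
G01 X106.2010 Y113.8938 F1525
G0 X120.9333 Y127.8131
M3 S723
G01 X172.7088 Y146.7899 F1525
G01 X222.4218 Y158.2170
G01 X270.0725 Y162.0944
G0 X163.3526 Y99.5082
M3 S723
G01 X150.2724 Y42.9072 F1525
G01 X92.3996 Y37.8566
G01 X69.7125 Y91.3361
G01 X113.5639 Y129.4389
G01 X163.3526 Y99.5082
M5
G0 X0.0000 Y0.0000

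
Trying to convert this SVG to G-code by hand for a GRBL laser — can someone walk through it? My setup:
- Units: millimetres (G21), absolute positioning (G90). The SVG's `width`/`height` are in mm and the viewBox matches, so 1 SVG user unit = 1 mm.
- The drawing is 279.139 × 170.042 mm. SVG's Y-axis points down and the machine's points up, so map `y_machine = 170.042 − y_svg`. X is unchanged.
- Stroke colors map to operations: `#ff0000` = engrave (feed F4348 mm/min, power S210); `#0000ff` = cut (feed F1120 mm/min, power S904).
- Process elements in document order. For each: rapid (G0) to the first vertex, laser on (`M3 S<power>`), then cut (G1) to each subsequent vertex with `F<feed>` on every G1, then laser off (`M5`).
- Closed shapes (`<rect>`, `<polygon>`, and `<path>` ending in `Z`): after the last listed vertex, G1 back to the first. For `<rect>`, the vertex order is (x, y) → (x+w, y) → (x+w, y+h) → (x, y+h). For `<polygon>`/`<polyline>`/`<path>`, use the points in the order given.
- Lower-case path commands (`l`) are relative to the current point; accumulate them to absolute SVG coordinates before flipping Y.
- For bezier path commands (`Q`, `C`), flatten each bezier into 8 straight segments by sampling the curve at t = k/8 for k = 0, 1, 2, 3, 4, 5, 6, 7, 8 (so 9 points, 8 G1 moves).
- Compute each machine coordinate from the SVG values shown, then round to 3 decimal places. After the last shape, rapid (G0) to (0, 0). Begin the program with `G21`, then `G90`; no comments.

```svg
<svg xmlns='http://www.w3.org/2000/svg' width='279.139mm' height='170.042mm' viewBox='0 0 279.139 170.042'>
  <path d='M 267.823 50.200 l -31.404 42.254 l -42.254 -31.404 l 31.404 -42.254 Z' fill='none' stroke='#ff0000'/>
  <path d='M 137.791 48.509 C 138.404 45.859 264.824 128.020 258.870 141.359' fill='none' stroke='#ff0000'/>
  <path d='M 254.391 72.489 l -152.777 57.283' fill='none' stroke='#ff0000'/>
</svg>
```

G21
G90
G0 X267.823 Y119.842
M3 S210
G1 X236.419 Y77.588 F4348
G1 X194.165 Y108.992 F4348
G1 X225.569 Y151.246 F4348
G1 X267.823 Y119.842 F4348
M5
G0 X137.791 Y121.533
M3 S210
G1 X143.414 Y118.851 F4348
G1 X157.805 Y110.019 F4348
G1 X177.940 Y96.836 F4348
G1 X200.793 Y81.104 F4348
G1 X223.338 Y64.622 F4348
G1 X242.549 Y49.191 F4348
G1 X255.402 Y36.611 F4348
G1 X258.870 Y28.683 F4348
M5
G0 X254.391 Y97.553
M3 S210
G1 X101.614 Y40.270 F4348
M5
G0 X0.000 Y0.000

viewBox `0 0 279.139 170.042` with mm width/height → 1 unit = 1 mm. Flip: y_m = 170.042 − y_svg.

**Shape 1** — `<path>` regular polygon, stroke `#ff0000` → engrave (S210, F4348). Machine vertices: (267.823,119.842) → (236.419,77.588) → (194.165,108.992) → (225.569,151.246) → (267.823,119.842). Closed: final G1 returns to the first vertex.

**Shape 2** — `<path>` cubic bezier, stroke `#ff0000` → engrave (S210, F4348). Control points (SVG): P0=(137.791,48.509), P1=(138.404,45.859), P2=(264.824,128.020), P3=(258.870,141.359); sampled at t=k/8. Machine vertices: (137.791,121.533) → (143.414,118.851) → (157.805,110.019) → (177.940,96.836) → (200.793,81.104) → (223.338,64.622) → (242.549,49.191) → (255.402,36.611) → (258.870,28.683). Open path.

**Shape 3** — `<path>` line segment, stroke `#ff0000` → engrave (S210, F4348). Machine vertices: (254.391,97.553) → (101.614,40.270). Open path.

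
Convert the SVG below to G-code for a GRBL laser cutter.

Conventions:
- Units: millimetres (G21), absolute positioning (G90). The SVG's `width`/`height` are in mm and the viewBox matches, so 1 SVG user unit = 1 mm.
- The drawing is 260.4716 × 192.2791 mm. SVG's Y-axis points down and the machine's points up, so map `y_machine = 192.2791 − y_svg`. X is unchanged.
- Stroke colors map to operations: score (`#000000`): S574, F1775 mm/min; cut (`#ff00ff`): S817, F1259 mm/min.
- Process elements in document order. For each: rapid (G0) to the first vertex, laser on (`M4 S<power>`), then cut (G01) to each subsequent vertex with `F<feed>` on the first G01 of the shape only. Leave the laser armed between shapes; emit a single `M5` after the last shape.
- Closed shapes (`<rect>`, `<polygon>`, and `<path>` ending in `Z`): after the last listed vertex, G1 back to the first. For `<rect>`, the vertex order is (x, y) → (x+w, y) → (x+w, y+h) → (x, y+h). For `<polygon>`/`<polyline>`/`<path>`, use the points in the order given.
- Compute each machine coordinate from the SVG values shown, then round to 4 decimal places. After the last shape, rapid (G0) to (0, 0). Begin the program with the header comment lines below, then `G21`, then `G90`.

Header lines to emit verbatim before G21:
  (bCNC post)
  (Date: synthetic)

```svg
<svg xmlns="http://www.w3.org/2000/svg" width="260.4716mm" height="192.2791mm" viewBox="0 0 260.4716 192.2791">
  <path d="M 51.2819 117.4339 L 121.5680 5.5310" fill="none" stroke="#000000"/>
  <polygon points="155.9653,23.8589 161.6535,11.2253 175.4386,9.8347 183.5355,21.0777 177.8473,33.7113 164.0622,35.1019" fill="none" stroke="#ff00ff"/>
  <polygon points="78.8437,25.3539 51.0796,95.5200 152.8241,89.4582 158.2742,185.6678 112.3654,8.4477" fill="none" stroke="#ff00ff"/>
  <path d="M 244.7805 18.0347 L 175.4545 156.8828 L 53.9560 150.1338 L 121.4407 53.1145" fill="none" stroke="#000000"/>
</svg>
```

(bCNC post)
(Date: synthetic)
G21
G90
G0 X51.2819 Y74.8452
M4 S574
G01 X121.5680 Y186.7481 F1775
G0 X155.9653 Y168.4202
M4 S817
G01 X161.6535 Y181.0538 F1259
G01 X175.4386 Y182.4444
G01 X183.5355 Y171.2014
G01 X177.8473 Y158.5678
G01 X164.0622 Y157.1772
G01 X155.9653 Y168.4202
G0 X78.8437 Y166.9252
M4 S817
G01 X51.0796 Y96.7591 F1259
G01 X152.8241 Y102.8209
G01 X158.2742 Y6.6113
G01 X112.3654 Y183.8314
G01 X78.8437 Y166.9252
G0 X244.7805 Y174.2444
M4 S574
G01 X175.4545 Y35.3963 F1775
G01 X53.9560 Y42.1453
G01 X121.4407 Y139.1646
M5
G0 X0.0000 Y0.0000

viewBox `0 0 260.4716 192.2791` with mm width/height → 1 unit = 1 mm. Flip: y_m = 192.2791 − y_svg.

**Shape 1** — `<path>` line segment, stroke `#000000` → score (S574, F1775). Machine vertices: (51.2819,74.8452) → (121.5680,186.7481). Open path.

**Shape 2** — `<polygon>` regular polygon, stroke `#ff00ff` → cut (S817, F1259). Machine vertices: (155.9653,168.4202) → (161.6535,181.0538) → (175.4386,182.4444) → (183.5355,171.2014) → (177.8473,158.5678) → (164.0622,157.1772) → (155.9653,168.4202). Closed: final G1 returns to the first vertex.

**Shape 3** — `<polygon>` closed polygon, stroke `#ff00ff` → cut (S817, F1259). Machine vertices: (78.8437,166.9252) → (51.0796,96.7591) → (152.8241,102.8209) → (158.2742,6.6113) → (112.3654,183.8314) → (78.8437,166.9252). Closed: final G1 returns to the first vertex.

**Shape 4** — `<path>` open polyline, stroke `#000000` → score (S574, F1775). Machine vertices: (244.7805,174.2444) → (175.4545,35.3963) → (53.9560,42.1453) → (121.4407,139.1646). Open path.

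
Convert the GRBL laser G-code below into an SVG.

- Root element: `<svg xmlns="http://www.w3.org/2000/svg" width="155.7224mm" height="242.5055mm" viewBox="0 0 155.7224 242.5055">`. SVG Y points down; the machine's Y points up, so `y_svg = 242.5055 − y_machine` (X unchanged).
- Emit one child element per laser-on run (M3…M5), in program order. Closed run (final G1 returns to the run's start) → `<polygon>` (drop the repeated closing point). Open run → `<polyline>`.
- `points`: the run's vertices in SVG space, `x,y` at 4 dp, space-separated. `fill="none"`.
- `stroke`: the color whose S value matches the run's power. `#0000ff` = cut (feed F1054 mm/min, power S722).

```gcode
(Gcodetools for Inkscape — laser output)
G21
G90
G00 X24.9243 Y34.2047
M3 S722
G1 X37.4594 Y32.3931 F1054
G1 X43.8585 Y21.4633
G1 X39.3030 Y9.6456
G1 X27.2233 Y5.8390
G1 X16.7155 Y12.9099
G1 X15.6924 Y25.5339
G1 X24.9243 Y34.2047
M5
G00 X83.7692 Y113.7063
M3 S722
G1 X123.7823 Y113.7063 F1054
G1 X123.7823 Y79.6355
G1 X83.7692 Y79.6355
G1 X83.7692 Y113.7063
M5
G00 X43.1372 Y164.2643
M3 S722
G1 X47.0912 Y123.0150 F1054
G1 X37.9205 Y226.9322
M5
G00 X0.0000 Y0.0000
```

Each laser-on run becomes one SVG element. Flip Y back into SVG space with y_svg = 242.5055 − y_machine. Every run uses S722, so all elements get stroke `#0000ff` (cut).

Run 1: The run returns to its start, so emit a `<polygon>` with points (Y-flipped): 24.9243,208.3008 37.4594,210.1124 43.8585,221.0422 39.3030,232.8599 27.2233,236.6665 16.7155,229.5956 15.6924,216.9716.

Run 2: The run returns to its start, so emit a `<polygon>` with points (Y-flipped): 83.7692,128.7992 123.7823,128.7992 123.7823,162.8700 83.7692,162.8700.

Run 3: The run is open, so emit a `<polyline>` with points (Y-flipped): 43.1372,78.2412 47.0912,119.4905 37.9205,15.5733.

<svg xmlns="http://www.w3.org/2000/svg" width="155.7224mm" height="242.5055mm" viewBox="0 0 155.7224 242.5055">
  <polygon points="24.9243,208.3008 37.4594,210.1124 43.8585,221.0422 39.3030,232.8599 27.2233,236.6665 16.7155,229.5956 15.6924,216.9716" fill="none" stroke="#0000ff"/>
  <polygon points="83.7692,128.7992 123.7823,128.7992 123.7823,162.8700 83.7692,162.8700" fill="none" stroke="#0000ff"/>
  <polyline points="43.1372,78.2412 47.0912,119.4905 37.9205,15.5733" fill="none" stroke="#0000ff"/>
</svg>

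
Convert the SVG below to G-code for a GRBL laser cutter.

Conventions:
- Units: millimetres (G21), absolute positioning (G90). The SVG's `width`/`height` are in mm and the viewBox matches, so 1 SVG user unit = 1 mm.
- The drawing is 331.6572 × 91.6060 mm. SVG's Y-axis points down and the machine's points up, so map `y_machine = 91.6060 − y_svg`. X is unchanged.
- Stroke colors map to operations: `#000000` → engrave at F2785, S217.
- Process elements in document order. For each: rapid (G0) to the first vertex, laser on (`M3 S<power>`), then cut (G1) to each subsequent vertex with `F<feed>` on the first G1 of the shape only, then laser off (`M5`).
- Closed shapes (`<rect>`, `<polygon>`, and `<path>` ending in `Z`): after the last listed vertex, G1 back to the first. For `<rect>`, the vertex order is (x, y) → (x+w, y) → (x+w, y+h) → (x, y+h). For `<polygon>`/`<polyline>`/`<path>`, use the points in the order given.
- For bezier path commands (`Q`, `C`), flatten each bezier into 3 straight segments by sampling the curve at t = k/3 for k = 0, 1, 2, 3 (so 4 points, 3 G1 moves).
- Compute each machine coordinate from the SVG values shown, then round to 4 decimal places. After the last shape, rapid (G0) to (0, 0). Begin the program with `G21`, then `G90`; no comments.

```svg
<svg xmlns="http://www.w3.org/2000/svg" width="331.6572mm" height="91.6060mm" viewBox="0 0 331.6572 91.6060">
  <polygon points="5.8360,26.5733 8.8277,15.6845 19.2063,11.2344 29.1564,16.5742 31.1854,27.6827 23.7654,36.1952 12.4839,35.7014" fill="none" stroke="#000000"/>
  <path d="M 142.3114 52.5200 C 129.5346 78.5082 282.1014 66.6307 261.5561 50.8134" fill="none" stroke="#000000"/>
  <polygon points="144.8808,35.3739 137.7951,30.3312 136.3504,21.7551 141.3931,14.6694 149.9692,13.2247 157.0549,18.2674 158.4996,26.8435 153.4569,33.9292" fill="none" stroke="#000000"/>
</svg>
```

1 u = 1 mm; y_m = 91.6060 − y.

[1] `<polygon>` regular polygon, #000000→engrave S217 F2785: (5.8360,65.0327) → (8.8277,75.9215) → (19.2063,80.3716) → (29.1564,75.0318) → (31.1854,63.9233) → (23.7654,55.4108) → (12.4839,55.9046) → (5.8360,65.0327) (closed)

[2] `<path>` cubic bezier, #000000→engrave S217 F2785: (142.3114,39.0860) → (172.1137,24.4632) → (236.9328,27.5451) → (261.5561,40.7926)

[3] `<polygon>` regular polygon, #000000→engrave S217 F2785: (144.8808,56.2321) → (137.7951,61.2748) → (136.3504,69.8509) → (141.3931,76.9366) → (149.9692,78.3813) → (157.0549,73.3386) → (158.4996,64.7625) → (153.4569,57.6768) → (144.8808,56.2321) (closed)

G21
G90
G0 X5.8360 Y65.0327
M3 S217
G1 X8.8277 Y75.9215 F2785
G1 X19.2063 Y80.3716
G1 X29.1564 Y75.0318
G1 X31.1854 Y63.9233
G1 X23.7654 Y55.4108
G1 X12.4839 Y55.9046
G1 X5.8360 Y65.0327
M5
G0 X142.3114 Y39.0860
M3 S217
G1 X172.1137 Y24.4632 F2785
G1 X236.9328 Y27.5451
G1 X261.5561 Y40.7926
M5
G0 X144.8808 Y56.2321
M3 S217
G1 X137.7951 Y61.2748 F2785
G1 X136.3504 Y69.8509
G1 X141.3931 Y76.9366
G1 X149.9692 Y78.3813
G1 X157.0549 Y73.3386
G1 X158.4996 Y64.7625
G1 X153.4569 Y57.6768
G1 X144.8808 Y56.2321
M5
G0 X0.0000 Y0.0000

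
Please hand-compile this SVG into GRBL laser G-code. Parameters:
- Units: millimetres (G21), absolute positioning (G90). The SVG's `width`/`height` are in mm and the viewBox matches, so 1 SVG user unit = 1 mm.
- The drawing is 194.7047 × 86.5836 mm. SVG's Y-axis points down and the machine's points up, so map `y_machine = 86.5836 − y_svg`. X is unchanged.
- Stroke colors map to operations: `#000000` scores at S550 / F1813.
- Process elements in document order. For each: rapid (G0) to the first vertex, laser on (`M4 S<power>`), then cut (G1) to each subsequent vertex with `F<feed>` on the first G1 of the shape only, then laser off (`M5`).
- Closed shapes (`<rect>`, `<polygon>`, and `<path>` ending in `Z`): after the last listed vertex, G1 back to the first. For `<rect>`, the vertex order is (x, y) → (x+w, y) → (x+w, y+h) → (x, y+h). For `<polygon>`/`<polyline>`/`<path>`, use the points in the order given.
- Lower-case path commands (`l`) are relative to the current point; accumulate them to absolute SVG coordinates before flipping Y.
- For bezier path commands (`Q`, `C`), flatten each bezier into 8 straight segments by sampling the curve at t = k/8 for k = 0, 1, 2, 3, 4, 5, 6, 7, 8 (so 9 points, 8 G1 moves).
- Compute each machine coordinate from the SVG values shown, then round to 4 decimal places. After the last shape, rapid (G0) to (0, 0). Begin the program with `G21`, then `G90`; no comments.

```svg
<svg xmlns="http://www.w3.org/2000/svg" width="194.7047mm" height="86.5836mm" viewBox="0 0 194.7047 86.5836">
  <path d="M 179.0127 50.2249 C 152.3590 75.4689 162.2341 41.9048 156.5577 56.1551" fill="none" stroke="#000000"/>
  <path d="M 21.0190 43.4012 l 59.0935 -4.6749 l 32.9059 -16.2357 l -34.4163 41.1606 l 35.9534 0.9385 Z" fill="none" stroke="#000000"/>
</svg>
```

G21
G90
G0 X179.0127 Y36.3587
M4 S550
G1 X170.6281 Y29.4406 F1813
G1 X165.0578 Y26.7862
G1 X161.6915 Y27.1462
G1 X159.9187 Y29.2710
G1 X159.1293 Y31.9111
G1 X158.7128 Y33.8170
G1 X158.0591 Y33.7393
G1 X156.5577 Y30.4285
M5
G0 X21.0190 Y43.1824
M4 S550
G1 X80.1125 Y47.8573 F1813
G1 X113.0184 Y64.0930
G1 X78.6021 Y22.9324
G1 X114.5555 Y21.9939
G1 X21.0190 Y43.1824
M5
G0 X0.0000 Y0.0000

viewBox `0 0 194.7047 86.5836` with mm width/height → 1 unit = 1 mm. Flip: y_m = 86.5836 − y_svg.

**Shape 1** — `<path>` cubic bezier, stroke `#000000` → score (S550, F1813). Control points (SVG): P0=(179.0127,50.2249), P1=(152.3590,75.4689), P2=(162.2341,41.9048), P3=(156.5577,56.1551); sampled at t=k/8. Machine vertices: (179.0127,36.3587) → (170.6281,29.4406) → (165.0578,26.7862) → (161.6915,27.1462) → (159.9187,29.2710) → (159.1293,31.9111) → (158.7128,33.8170) → (158.0591,33.7393) → (156.5577,30.4285). Open path.

**Shape 2** — `<path>` closed polygon, stroke `#000000` → score (S550, F1813). Machine vertices: (21.0190,43.1824) → (80.1125,47.8573) → (113.0184,64.0930) → (78.6021,22.9324) → (114.5555,21.9939) → (21.0190,43.1824). Closed: final G1 returns to the first vertex.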